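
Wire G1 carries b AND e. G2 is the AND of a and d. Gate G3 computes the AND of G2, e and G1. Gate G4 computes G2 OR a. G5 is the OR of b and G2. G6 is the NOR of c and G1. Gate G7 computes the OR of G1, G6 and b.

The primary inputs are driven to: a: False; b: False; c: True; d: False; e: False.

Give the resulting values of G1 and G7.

G1 = False, G7 = False

G1 = b AND e = False AND False = False
G6 = c NOR G1 = True NOR False = False
G7 = G1 OR G6 OR b = False OR False OR False = False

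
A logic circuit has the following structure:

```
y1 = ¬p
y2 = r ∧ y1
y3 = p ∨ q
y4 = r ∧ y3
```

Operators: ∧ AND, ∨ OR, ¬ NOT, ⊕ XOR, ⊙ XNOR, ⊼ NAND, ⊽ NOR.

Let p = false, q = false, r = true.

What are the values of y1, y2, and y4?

y1 = true; y2 = true; y4 = false

y1 = NOT p = NOT false = true
y2 = r AND y1 = true AND true = true
y3 = p OR q = false OR false = false
y4 = r AND y3 = true AND false = false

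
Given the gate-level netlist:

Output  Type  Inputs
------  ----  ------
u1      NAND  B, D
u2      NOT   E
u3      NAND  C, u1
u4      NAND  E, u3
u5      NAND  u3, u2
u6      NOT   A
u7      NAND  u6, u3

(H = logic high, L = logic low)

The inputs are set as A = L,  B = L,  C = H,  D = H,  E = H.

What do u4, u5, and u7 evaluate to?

u4 = H, u5 = H, u7 = H

u1 = B NAND D = L NAND H = H
u2 = NOT E = NOT H = L
u3 = C NAND u1 = H NAND H = L
u4 = E NAND u3 = H NAND L = H
u5 = u3 NAND u2 = L NAND L = H
u6 = NOT A = NOT L = H
u7 = u6 NAND u3 = H NAND L = H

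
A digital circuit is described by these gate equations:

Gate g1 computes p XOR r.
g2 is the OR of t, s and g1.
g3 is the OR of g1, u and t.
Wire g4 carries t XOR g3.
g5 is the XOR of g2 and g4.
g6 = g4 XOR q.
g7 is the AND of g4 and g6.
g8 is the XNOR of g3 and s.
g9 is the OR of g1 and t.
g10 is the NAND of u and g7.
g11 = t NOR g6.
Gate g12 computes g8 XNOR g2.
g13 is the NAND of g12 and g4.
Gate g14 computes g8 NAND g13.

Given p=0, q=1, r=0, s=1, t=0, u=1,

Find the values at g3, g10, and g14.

g1 = p XOR r = 0 XOR 0 = 0
g2 = t OR s OR g1 = 0 OR 1 OR 0 = 1
g3 = g1 OR u OR t = 0 OR 1 OR 0 = 1
g4 = t XOR g3 = 0 XOR 1 = 1
g6 = g4 XOR q = 1 XOR 1 = 0
g7 = g4 AND g6 = 1 AND 0 = 0
g8 = g3 XNOR s = 1 XNOR 1 = 1
g10 = u NAND g7 = 1 NAND 0 = 1
g12 = g8 XNOR g2 = 1 XNOR 1 = 1
g13 = g12 NAND g4 = 1 NAND 1 = 0
g14 = g8 NAND g13 = 1 NAND 0 = 1

g3 = 1, g10 = 1, g14 = 1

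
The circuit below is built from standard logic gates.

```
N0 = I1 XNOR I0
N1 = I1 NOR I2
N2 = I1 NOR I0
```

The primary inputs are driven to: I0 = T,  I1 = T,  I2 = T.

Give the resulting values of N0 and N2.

N0 = T; N2 = F

N0 = I1 XNOR I0 = T XNOR T = T
N2 = I1 NOR I0 = T NOR T = F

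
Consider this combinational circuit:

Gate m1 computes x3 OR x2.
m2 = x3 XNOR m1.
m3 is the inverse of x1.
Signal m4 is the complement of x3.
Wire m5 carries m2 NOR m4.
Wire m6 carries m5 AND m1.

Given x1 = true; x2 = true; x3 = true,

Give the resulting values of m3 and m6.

m3 = false, m6 = false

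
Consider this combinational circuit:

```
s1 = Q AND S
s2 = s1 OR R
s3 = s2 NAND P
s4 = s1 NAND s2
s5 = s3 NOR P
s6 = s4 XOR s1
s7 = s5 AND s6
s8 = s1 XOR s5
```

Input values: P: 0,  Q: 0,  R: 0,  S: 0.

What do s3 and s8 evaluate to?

s3 = 1  s8 = 0

s1 = Q AND S = 0 AND 0 = 0
s2 = s1 OR R = 0 OR 0 = 0
s3 = s2 NAND P = 0 NAND 0 = 1
s5 = s3 NOR P = 1 NOR 0 = 0
s8 = s1 XOR s5 = 0 XOR 0 = 0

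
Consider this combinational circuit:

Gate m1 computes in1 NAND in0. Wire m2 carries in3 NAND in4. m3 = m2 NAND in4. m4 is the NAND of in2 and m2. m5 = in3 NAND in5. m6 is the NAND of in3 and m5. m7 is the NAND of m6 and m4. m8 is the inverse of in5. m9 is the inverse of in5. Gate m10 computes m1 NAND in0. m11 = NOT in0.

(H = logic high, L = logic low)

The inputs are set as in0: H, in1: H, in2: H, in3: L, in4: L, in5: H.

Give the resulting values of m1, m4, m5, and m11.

m1 = in1 NAND in0 = H NAND H = L
m2 = in3 NAND in4 = L NAND L = H
m4 = in2 NAND m2 = H NAND H = L
m5 = in3 NAND in5 = L NAND H = H
m11 = NOT in0 = NOT H = L

m1 = L, m4 = L, m5 = H, m11 = L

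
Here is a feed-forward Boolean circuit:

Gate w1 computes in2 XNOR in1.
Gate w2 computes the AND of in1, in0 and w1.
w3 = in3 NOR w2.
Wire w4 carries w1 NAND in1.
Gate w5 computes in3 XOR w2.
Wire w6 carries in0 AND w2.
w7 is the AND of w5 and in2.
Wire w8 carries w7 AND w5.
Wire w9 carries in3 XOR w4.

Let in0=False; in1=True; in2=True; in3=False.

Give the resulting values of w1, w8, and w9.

w1 = in2 XNOR in1 = True XNOR True = True
w2 = in1 AND in0 AND w1 = True AND False AND True = False
w4 = w1 NAND in1 = True NAND True = False
w5 = in3 XOR w2 = False XOR False = False
w7 = w5 AND in2 = False AND True = False
w8 = w7 AND w5 = False AND False = False
w9 = in3 XOR w4 = False XOR False = False

w1 = True, w8 = False, w9 = False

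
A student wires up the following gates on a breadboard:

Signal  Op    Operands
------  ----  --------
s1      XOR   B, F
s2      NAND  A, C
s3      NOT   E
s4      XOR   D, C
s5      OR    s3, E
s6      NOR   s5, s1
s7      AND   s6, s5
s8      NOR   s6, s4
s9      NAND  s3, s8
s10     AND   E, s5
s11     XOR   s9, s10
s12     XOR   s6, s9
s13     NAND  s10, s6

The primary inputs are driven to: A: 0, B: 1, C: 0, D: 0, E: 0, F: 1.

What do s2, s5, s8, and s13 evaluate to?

s2 = 1; s5 = 1; s8 = 1; s13 = 1

s1 = B XOR F = 1 XOR 1 = 0
s2 = A NAND C = 0 NAND 0 = 1
s3 = NOT E = NOT 0 = 1
s4 = D XOR C = 0 XOR 0 = 0
s5 = s3 OR E = 1 OR 0 = 1
s6 = s5 NOR s1 = 1 NOR 0 = 0
s8 = s6 NOR s4 = 0 NOR 0 = 1
s10 = E AND s5 = 0 AND 1 = 0
s13 = s10 NAND s6 = 0 NAND 0 = 1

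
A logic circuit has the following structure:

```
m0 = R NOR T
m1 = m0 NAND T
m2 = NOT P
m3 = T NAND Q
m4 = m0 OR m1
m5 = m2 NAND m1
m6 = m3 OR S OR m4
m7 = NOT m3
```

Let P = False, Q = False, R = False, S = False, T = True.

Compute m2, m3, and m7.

m2 = True  m3 = True  m7 = False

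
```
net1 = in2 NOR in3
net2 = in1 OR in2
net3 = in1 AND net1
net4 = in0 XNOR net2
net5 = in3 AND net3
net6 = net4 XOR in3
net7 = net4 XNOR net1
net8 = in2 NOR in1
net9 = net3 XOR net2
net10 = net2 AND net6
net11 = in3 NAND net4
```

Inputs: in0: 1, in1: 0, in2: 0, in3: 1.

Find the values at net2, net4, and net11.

net2 = 0, net4 = 0, net11 = 1

net2 = in1 OR in2 = 0 OR 0 = 0
net4 = in0 XNOR net2 = 1 XNOR 0 = 0
net11 = in3 NAND net4 = 1 NAND 0 = 1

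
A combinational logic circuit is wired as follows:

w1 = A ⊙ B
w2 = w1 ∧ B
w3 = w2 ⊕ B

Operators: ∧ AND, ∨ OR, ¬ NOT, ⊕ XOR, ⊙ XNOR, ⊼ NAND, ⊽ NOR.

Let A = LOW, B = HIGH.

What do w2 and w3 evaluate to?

w1 = A XNOR B = LOW XNOR HIGH = LOW
w2 = w1 AND B = LOW AND HIGH = LOW
w3 = w2 XOR B = LOW XOR HIGH = HIGH

w2 = LOW, w3 = HIGH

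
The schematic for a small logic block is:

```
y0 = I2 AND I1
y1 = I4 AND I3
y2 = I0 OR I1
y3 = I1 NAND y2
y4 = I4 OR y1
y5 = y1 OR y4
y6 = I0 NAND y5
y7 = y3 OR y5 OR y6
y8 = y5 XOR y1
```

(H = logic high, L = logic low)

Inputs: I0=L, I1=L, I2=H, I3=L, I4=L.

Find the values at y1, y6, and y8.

y1 = I4 AND I3 = L AND L = L
y4 = I4 OR y1 = L OR L = L
y5 = y1 OR y4 = L OR L = L
y6 = I0 NAND y5 = L NAND L = H
y8 = y5 XOR y1 = L XOR L = L

y1 = L, y6 = H, y8 = L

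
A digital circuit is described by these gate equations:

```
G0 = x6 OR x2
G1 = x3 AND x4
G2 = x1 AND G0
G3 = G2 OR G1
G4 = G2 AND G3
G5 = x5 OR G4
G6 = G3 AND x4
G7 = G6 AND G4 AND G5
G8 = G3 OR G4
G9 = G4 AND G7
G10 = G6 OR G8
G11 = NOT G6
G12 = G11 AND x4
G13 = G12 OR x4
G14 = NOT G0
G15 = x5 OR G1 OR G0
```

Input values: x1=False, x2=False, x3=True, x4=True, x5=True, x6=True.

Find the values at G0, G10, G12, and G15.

G0 = True, G10 = True, G12 = False, G15 = True

G0 = x6 OR x2 = True OR False = True
G1 = x3 AND x4 = True AND True = True
G2 = x1 AND G0 = False AND True = False
G3 = G2 OR G1 = False OR True = True
G4 = G2 AND G3 = False AND True = False
G6 = G3 AND x4 = True AND True = True
G8 = G3 OR G4 = True OR False = True
G10 = G6 OR G8 = True OR True = True
G11 = NOT G6 = NOT True = False
G12 = G11 AND x4 = False AND True = False
G15 = x5 OR G1 OR G0 = True OR True OR True = True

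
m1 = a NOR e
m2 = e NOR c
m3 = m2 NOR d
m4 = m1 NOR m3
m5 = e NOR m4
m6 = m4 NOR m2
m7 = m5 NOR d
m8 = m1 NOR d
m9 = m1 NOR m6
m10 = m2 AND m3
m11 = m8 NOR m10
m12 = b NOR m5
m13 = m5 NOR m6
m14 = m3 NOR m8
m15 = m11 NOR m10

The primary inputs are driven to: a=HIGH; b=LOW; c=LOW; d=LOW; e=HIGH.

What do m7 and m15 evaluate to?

m1 = a NOR e = HIGH NOR HIGH = LOW
m2 = e NOR c = HIGH NOR LOW = LOW
m3 = m2 NOR d = LOW NOR LOW = HIGH
m4 = m1 NOR m3 = LOW NOR HIGH = LOW
m5 = e NOR m4 = HIGH NOR LOW = LOW
m7 = m5 NOR d = LOW NOR LOW = HIGH
m8 = m1 NOR d = LOW NOR LOW = HIGH
m10 = m2 AND m3 = LOW AND HIGH = LOW
m11 = m8 NOR m10 = HIGH NOR LOW = LOW
m15 = m11 NOR m10 = LOW NOR LOW = HIGH

m7 = HIGH; m15 = HIGH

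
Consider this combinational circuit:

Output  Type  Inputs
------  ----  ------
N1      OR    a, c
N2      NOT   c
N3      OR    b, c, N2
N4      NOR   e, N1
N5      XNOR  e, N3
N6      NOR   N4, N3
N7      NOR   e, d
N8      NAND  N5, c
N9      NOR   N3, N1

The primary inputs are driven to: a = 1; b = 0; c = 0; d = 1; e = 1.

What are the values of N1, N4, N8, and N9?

N1 = 1, N4 = 0, N8 = 1, N9 = 0

N1 = a OR c = 1 OR 0 = 1
N2 = NOT c = NOT 0 = 1
N3 = b OR c OR N2 = 0 OR 0 OR 1 = 1
N4 = e NOR N1 = 1 NOR 1 = 0
N5 = e XNOR N3 = 1 XNOR 1 = 1
N8 = N5 NAND c = 1 NAND 0 = 1
N9 = N3 NOR N1 = 1 NOR 1 = 0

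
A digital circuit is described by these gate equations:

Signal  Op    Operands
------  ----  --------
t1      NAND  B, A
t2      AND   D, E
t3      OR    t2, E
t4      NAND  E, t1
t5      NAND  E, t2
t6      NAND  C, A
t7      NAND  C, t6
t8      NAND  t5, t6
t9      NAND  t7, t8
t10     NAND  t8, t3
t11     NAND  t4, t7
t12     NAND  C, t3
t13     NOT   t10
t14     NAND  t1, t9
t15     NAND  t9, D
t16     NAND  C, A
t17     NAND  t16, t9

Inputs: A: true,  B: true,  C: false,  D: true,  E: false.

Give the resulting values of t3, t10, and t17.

t3 = false, t10 = true, t17 = false

t2 = D AND E = true AND false = false
t3 = t2 OR E = false OR false = false
t5 = E NAND t2 = false NAND false = true
t6 = C NAND A = false NAND true = true
t7 = C NAND t6 = false NAND true = true
t8 = t5 NAND t6 = true NAND true = false
t9 = t7 NAND t8 = true NAND false = true
t10 = t8 NAND t3 = false NAND false = true
t16 = C NAND A = false NAND true = true
t17 = t16 NAND t9 = true NAND true = false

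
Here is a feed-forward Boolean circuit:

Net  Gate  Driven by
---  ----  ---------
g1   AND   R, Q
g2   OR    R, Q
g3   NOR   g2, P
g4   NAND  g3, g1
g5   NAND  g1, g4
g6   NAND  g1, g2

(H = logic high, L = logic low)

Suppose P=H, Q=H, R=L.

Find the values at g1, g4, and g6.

g1 = L; g4 = H; g6 = H

g1 = R AND Q = L AND H = L
g2 = R OR Q = L OR H = H
g3 = g2 NOR P = H NOR H = L
g4 = g3 NAND g1 = L NAND L = H
g6 = g1 NAND g2 = L NAND H = H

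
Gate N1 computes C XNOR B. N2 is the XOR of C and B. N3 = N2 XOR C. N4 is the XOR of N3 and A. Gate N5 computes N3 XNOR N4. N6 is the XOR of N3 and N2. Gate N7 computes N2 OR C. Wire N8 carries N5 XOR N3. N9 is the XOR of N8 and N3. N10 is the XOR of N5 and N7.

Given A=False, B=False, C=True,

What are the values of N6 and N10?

N2 = C XOR B = True XOR False = True
N3 = N2 XOR C = True XOR True = False
N4 = N3 XOR A = False XOR False = False
N5 = N3 XNOR N4 = False XNOR False = True
N6 = N3 XOR N2 = False XOR True = True
N7 = N2 OR C = True OR True = True
N10 = N5 XOR N7 = True XOR True = False

N6 = True, N10 = False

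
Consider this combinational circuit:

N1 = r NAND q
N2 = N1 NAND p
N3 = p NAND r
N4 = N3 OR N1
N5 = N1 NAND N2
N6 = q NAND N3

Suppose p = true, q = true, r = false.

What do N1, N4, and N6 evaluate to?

N1 = true, N4 = true, N6 = false

N1 = r NAND q = false NAND true = true
N3 = p NAND r = true NAND false = true
N4 = N3 OR N1 = true OR true = true
N6 = q NAND N3 = true NAND true = false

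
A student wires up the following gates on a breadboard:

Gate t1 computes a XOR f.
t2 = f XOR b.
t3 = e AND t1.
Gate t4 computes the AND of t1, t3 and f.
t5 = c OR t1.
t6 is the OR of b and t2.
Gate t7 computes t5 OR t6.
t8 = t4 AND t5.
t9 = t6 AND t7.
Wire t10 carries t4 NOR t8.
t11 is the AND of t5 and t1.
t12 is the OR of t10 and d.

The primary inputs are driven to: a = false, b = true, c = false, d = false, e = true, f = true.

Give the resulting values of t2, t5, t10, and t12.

t1 = a XOR f = false XOR true = true
t2 = f XOR b = true XOR true = false
t3 = e AND t1 = true AND true = true
t4 = t1 AND t3 AND f = true AND true AND true = true
t5 = c OR t1 = false OR true = true
t8 = t4 AND t5 = true AND true = true
t10 = t4 NOR t8 = true NOR true = false
t12 = t10 OR d = false OR false = false

t2 = false  t5 = true  t10 = false  t12 = false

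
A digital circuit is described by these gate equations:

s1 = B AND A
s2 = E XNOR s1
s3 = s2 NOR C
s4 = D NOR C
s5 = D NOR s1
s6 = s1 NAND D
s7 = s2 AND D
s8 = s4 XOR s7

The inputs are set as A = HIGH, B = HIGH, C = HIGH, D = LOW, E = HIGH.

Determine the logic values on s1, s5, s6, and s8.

s1 = HIGH; s5 = LOW; s6 = HIGH; s8 = LOW

s1 = B AND A = HIGH AND HIGH = HIGH
s2 = E XNOR s1 = HIGH XNOR HIGH = HIGH
s4 = D NOR C = LOW NOR HIGH = LOW
s5 = D NOR s1 = LOW NOR HIGH = LOW
s6 = s1 NAND D = HIGH NAND LOW = HIGH
s7 = s2 AND D = HIGH AND LOW = LOW
s8 = s4 XOR s7 = LOW XOR LOW = LOW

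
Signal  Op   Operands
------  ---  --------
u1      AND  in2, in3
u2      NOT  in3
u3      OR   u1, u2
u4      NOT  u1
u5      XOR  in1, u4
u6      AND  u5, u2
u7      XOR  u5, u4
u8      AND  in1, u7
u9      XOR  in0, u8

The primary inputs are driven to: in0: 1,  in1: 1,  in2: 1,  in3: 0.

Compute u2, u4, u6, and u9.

u1 = in2 AND in3 = 1 AND 0 = 0
u2 = NOT in3 = NOT 0 = 1
u4 = NOT u1 = NOT 0 = 1
u5 = in1 XOR u4 = 1 XOR 1 = 0
u6 = u5 AND u2 = 0 AND 1 = 0
u7 = u5 XOR u4 = 0 XOR 1 = 1
u8 = in1 AND u7 = 1 AND 1 = 1
u9 = in0 XOR u8 = 1 XOR 1 = 0

u2 = 1; u4 = 1; u6 = 0; u9 = 0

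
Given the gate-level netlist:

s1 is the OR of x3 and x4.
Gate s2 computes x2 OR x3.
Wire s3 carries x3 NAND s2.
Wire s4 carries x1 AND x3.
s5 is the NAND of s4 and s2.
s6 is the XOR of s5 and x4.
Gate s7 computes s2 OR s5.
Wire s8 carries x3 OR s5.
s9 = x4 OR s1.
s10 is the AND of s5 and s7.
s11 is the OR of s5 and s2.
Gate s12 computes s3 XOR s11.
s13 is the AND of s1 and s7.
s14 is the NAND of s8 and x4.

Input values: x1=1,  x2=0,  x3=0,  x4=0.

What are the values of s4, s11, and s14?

s4 = 0; s11 = 1; s14 = 1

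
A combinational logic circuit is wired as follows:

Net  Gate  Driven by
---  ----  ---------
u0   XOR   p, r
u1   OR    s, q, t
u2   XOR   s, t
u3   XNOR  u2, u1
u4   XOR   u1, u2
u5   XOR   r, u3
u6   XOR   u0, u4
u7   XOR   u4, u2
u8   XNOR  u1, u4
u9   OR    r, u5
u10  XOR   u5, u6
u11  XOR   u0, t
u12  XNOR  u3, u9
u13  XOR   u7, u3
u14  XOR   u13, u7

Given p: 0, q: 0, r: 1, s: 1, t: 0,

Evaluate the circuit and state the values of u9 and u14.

u9 = 1  u14 = 1

u1 = s OR q OR t = 1 OR 0 OR 0 = 1
u2 = s XOR t = 1 XOR 0 = 1
u3 = u2 XNOR u1 = 1 XNOR 1 = 1
u4 = u1 XOR u2 = 1 XOR 1 = 0
u5 = r XOR u3 = 1 XOR 1 = 0
u7 = u4 XOR u2 = 0 XOR 1 = 1
u9 = r OR u5 = 1 OR 0 = 1
u13 = u7 XOR u3 = 1 XOR 1 = 0
u14 = u13 XOR u7 = 0 XOR 1 = 1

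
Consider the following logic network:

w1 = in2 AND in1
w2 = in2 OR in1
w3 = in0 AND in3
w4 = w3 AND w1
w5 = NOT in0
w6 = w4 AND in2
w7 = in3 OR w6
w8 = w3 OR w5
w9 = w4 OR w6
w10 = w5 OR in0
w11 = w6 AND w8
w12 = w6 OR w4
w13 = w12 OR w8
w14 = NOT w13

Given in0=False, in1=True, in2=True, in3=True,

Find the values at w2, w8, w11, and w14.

w1 = in2 AND in1 = True AND True = True
w2 = in2 OR in1 = True OR True = True
w3 = in0 AND in3 = False AND True = False
w4 = w3 AND w1 = False AND True = False
w5 = NOT in0 = NOT False = True
w6 = w4 AND in2 = False AND True = False
w8 = w3 OR w5 = False OR True = True
w11 = w6 AND w8 = False AND True = False
w12 = w6 OR w4 = False OR False = False
w13 = w12 OR w8 = False OR True = True
w14 = NOT w13 = NOT True = False

w2 = True, w8 = True, w11 = False, w14 = False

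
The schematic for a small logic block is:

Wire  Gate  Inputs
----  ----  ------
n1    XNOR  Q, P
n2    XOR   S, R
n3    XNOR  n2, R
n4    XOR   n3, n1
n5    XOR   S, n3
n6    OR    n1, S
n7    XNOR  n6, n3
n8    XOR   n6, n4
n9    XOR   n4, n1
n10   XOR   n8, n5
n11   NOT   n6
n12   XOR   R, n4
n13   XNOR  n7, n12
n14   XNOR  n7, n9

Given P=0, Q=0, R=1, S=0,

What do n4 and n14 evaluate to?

n1 = Q XNOR P = 0 XNOR 0 = 1
n2 = S XOR R = 0 XOR 1 = 1
n3 = n2 XNOR R = 1 XNOR 1 = 1
n4 = n3 XOR n1 = 1 XOR 1 = 0
n6 = n1 OR S = 1 OR 0 = 1
n7 = n6 XNOR n3 = 1 XNOR 1 = 1
n9 = n4 XOR n1 = 0 XOR 1 = 1
n14 = n7 XNOR n9 = 1 XNOR 1 = 1

n4 = 0, n14 = 1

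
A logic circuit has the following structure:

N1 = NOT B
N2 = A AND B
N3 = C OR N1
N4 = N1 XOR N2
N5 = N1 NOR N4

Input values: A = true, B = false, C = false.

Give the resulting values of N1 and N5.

N1 = true; N5 = false

N1 = NOT B = NOT false = true
N2 = A AND B = true AND false = false
N4 = N1 XOR N2 = true XOR false = true
N5 = N1 NOR N4 = true NOR true = false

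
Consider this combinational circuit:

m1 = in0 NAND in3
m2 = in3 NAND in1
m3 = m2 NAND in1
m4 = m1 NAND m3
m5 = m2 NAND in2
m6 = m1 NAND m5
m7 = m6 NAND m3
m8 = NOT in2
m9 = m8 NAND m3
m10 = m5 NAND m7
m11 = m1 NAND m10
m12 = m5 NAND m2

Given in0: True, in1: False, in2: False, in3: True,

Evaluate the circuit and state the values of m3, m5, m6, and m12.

m3 = True, m5 = True, m6 = True, m12 = False

m1 = in0 NAND in3 = True NAND True = False
m2 = in3 NAND in1 = True NAND False = True
m3 = m2 NAND in1 = True NAND False = True
m5 = m2 NAND in2 = True NAND False = True
m6 = m1 NAND m5 = False NAND True = True
m12 = m5 NAND m2 = True NAND True = False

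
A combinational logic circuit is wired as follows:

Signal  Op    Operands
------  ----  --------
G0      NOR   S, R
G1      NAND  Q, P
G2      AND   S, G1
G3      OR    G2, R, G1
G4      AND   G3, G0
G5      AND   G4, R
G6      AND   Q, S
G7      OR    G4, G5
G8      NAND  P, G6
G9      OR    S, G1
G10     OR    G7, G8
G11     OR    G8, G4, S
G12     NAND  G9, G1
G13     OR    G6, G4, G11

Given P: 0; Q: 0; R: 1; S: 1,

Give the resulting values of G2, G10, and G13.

G2 = 1; G10 = 1; G13 = 1

G0 = S NOR R = 1 NOR 1 = 0
G1 = Q NAND P = 0 NAND 0 = 1
G2 = S AND G1 = 1 AND 1 = 1
G3 = G2 OR R OR G1 = 1 OR 1 OR 1 = 1
G4 = G3 AND G0 = 1 AND 0 = 0
G5 = G4 AND R = 0 AND 1 = 0
G6 = Q AND S = 0 AND 1 = 0
G7 = G4 OR G5 = 0 OR 0 = 0
G8 = P NAND G6 = 0 NAND 0 = 1
G10 = G7 OR G8 = 0 OR 1 = 1
G11 = G8 OR G4 OR S = 1 OR 0 OR 1 = 1
G13 = G6 OR G4 OR G11 = 0 OR 0 OR 1 = 1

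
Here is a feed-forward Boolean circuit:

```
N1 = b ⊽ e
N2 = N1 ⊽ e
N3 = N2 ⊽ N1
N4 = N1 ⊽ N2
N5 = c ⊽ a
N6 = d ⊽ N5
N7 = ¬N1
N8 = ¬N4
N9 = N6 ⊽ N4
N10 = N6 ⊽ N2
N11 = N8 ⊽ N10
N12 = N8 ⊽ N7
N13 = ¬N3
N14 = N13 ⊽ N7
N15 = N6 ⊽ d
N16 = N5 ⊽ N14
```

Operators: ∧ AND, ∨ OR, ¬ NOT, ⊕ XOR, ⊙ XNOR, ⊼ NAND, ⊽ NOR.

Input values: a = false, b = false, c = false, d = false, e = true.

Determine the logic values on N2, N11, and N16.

N2 = false, N11 = false, N16 = false

N1 = b NOR e = false NOR true = false
N2 = N1 NOR e = false NOR true = false
N3 = N2 NOR N1 = false NOR false = true
N4 = N1 NOR N2 = false NOR false = true
N5 = c NOR a = false NOR false = true
N6 = d NOR N5 = false NOR true = false
N7 = NOT N1 = NOT false = true
N8 = NOT N4 = NOT true = false
N10 = N6 NOR N2 = false NOR false = true
N11 = N8 NOR N10 = false NOR true = false
N13 = NOT N3 = NOT true = false
N14 = N13 NOR N7 = false NOR true = false
N16 = N5 NOR N14 = true NOR false = false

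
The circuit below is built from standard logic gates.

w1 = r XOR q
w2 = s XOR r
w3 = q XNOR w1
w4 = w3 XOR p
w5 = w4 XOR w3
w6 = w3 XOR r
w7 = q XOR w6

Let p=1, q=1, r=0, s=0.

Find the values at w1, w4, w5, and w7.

w1 = r XOR q = 0 XOR 1 = 1
w3 = q XNOR w1 = 1 XNOR 1 = 1
w4 = w3 XOR p = 1 XOR 1 = 0
w5 = w4 XOR w3 = 0 XOR 1 = 1
w6 = w3 XOR r = 1 XOR 0 = 1
w7 = q XOR w6 = 1 XOR 1 = 0

w1 = 1, w4 = 0, w5 = 1, w7 = 0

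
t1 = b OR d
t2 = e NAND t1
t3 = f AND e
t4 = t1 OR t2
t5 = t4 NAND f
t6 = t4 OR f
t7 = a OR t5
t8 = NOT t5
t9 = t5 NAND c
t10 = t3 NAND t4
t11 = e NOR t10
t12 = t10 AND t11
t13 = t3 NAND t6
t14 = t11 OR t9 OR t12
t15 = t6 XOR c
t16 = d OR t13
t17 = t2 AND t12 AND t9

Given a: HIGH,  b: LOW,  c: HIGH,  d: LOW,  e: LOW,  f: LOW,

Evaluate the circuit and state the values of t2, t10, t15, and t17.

t2 = HIGH, t10 = HIGH, t15 = LOW, t17 = LOW

t1 = b OR d = LOW OR LOW = LOW
t2 = e NAND t1 = LOW NAND LOW = HIGH
t3 = f AND e = LOW AND LOW = LOW
t4 = t1 OR t2 = LOW OR HIGH = HIGH
t5 = t4 NAND f = HIGH NAND LOW = HIGH
t6 = t4 OR f = HIGH OR LOW = HIGH
t9 = t5 NAND c = HIGH NAND HIGH = LOW
t10 = t3 NAND t4 = LOW NAND HIGH = HIGH
t11 = e NOR t10 = LOW NOR HIGH = LOW
t12 = t10 AND t11 = HIGH AND LOW = LOW
t15 = t6 XOR c = HIGH XOR HIGH = LOW
t17 = t2 AND t12 AND t9 = HIGH AND LOW AND LOW = LOW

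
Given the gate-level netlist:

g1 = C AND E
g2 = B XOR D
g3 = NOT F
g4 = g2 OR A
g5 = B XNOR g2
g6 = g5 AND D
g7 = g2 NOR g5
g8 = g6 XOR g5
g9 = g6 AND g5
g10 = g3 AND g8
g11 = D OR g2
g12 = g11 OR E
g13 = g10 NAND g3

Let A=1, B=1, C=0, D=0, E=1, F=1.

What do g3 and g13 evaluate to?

g3 = 0  g13 = 1

g2 = B XOR D = 1 XOR 0 = 1
g3 = NOT F = NOT 1 = 0
g5 = B XNOR g2 = 1 XNOR 1 = 1
g6 = g5 AND D = 1 AND 0 = 0
g8 = g6 XOR g5 = 0 XOR 1 = 1
g10 = g3 AND g8 = 0 AND 1 = 0
g13 = g10 NAND g3 = 0 NAND 0 = 1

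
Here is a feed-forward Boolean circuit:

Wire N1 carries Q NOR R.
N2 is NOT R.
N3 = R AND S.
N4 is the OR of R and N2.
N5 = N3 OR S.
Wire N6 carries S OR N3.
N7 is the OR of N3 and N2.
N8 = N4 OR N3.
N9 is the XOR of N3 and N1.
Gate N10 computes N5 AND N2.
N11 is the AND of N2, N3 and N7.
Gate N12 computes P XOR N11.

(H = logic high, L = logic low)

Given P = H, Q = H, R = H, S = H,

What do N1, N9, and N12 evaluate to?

N1 = Q NOR R = H NOR H = L
N2 = NOT R = NOT H = L
N3 = R AND S = H AND H = H
N7 = N3 OR N2 = H OR L = H
N9 = N3 XOR N1 = H XOR L = H
N11 = N2 AND N3 AND N7 = L AND H AND H = L
N12 = P XOR N11 = H XOR L = H

N1 = L  N9 = H  N12 = H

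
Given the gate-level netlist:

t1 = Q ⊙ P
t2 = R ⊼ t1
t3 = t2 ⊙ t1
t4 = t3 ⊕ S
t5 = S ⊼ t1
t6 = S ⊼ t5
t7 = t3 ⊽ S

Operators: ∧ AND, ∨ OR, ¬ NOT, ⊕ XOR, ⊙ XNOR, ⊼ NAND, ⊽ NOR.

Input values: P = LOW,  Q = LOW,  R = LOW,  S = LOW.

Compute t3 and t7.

t1 = Q XNOR P = LOW XNOR LOW = HIGH
t2 = R NAND t1 = LOW NAND HIGH = HIGH
t3 = t2 XNOR t1 = HIGH XNOR HIGH = HIGH
t7 = t3 NOR S = HIGH NOR LOW = LOW

t3 = HIGH  t7 = LOW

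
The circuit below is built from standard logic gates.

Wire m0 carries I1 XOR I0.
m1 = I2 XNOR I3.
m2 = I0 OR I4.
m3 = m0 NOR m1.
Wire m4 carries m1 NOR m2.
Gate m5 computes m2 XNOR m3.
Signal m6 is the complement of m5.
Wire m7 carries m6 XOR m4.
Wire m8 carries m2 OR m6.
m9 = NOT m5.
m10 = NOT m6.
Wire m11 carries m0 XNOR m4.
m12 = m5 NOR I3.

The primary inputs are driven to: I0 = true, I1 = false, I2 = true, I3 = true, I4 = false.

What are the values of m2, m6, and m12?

m2 = true  m6 = true  m12 = false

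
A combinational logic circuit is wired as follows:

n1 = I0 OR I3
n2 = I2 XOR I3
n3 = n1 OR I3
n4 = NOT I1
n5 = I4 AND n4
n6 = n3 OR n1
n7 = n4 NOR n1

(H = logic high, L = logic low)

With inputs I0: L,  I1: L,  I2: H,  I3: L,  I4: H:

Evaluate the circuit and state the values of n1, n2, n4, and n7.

n1 = I0 OR I3 = L OR L = L
n2 = I2 XOR I3 = H XOR L = H
n4 = NOT I1 = NOT L = H
n7 = n4 NOR n1 = H NOR L = L

n1 = L; n2 = H; n4 = H; n7 = L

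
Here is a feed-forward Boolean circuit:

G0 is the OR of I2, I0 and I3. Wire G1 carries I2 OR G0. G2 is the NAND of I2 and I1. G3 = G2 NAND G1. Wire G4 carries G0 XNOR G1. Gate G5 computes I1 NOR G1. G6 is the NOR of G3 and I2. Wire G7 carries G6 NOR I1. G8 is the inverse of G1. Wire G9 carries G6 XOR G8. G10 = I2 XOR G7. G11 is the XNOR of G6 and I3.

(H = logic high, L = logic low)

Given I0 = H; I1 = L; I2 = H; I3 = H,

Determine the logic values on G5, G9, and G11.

G5 = L, G9 = L, G11 = L

G0 = I2 OR I0 OR I3 = H OR H OR H = H
G1 = I2 OR G0 = H OR H = H
G2 = I2 NAND I1 = H NAND L = H
G3 = G2 NAND G1 = H NAND H = L
G5 = I1 NOR G1 = L NOR H = L
G6 = G3 NOR I2 = L NOR H = L
G8 = NOT G1 = NOT H = L
G9 = G6 XOR G8 = L XOR L = L
G11 = G6 XNOR I3 = L XNOR H = L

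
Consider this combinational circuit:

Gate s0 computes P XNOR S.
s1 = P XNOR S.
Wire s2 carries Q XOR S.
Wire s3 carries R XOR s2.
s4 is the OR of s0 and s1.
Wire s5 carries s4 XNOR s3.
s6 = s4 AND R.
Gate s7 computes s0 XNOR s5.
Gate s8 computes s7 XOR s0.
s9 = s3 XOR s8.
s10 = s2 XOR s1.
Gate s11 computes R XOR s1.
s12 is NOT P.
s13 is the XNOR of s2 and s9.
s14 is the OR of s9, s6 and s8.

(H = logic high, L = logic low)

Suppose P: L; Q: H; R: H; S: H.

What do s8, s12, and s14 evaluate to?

s0 = P XNOR S = L XNOR H = L
s1 = P XNOR S = L XNOR H = L
s2 = Q XOR S = H XOR H = L
s3 = R XOR s2 = H XOR L = H
s4 = s0 OR s1 = L OR L = L
s5 = s4 XNOR s3 = L XNOR H = L
s6 = s4 AND R = L AND H = L
s7 = s0 XNOR s5 = L XNOR L = H
s8 = s7 XOR s0 = H XOR L = H
s9 = s3 XOR s8 = H XOR H = L
s12 = NOT P = NOT L = H
s14 = s9 OR s6 OR s8 = L OR L OR H = H

s8 = H  s12 = H  s14 = H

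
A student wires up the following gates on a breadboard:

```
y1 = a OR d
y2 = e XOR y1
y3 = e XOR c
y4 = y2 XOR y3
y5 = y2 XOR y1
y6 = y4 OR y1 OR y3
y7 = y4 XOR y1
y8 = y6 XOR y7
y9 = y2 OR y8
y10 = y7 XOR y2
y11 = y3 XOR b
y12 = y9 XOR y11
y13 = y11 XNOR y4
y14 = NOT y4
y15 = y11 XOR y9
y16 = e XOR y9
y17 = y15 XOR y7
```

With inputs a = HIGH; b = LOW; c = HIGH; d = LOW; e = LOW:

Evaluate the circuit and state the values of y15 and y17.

y15 = LOW, y17 = HIGH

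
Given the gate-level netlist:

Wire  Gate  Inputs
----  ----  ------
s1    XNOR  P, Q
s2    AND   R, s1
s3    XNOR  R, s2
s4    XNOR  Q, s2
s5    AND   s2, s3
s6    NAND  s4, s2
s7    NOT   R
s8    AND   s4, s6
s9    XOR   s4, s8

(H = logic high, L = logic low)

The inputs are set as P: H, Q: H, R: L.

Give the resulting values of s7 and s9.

s7 = H, s9 = L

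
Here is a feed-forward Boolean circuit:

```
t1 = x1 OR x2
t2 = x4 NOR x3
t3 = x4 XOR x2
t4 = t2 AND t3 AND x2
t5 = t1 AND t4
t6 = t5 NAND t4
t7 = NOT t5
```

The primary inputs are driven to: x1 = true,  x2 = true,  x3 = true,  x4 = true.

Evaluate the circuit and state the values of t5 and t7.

t1 = x1 OR x2 = true OR true = true
t2 = x4 NOR x3 = true NOR true = false
t3 = x4 XOR x2 = true XOR true = false
t4 = t2 AND t3 AND x2 = false AND false AND true = false
t5 = t1 AND t4 = true AND false = false
t7 = NOT t5 = NOT false = true

t5 = false  t7 = true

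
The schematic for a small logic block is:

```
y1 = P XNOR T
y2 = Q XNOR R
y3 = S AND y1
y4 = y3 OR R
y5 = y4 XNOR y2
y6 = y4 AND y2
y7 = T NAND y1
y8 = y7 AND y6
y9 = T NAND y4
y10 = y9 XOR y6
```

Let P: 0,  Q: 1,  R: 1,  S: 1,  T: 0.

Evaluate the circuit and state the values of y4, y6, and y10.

y4 = 1, y6 = 1, y10 = 0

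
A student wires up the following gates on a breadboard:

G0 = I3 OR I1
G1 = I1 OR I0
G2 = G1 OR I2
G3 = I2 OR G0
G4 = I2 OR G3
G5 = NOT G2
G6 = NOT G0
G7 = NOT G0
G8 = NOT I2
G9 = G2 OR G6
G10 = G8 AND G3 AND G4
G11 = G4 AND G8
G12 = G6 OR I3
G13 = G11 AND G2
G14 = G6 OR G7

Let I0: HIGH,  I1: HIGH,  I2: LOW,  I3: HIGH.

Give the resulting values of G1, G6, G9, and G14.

G1 = HIGH, G6 = LOW, G9 = HIGH, G14 = LOW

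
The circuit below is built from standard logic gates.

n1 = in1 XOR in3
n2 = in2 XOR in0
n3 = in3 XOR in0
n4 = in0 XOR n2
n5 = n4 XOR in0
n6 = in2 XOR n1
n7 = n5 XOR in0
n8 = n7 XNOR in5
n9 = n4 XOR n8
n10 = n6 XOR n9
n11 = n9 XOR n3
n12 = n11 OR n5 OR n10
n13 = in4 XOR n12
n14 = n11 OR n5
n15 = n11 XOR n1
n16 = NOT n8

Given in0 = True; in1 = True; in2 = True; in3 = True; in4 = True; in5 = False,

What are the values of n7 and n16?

n7 = True, n16 = True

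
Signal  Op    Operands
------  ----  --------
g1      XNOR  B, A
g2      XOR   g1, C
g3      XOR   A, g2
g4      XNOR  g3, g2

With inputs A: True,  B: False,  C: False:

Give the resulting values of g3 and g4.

g3 = True; g4 = False

g1 = B XNOR A = False XNOR True = False
g2 = g1 XOR C = False XOR False = False
g3 = A XOR g2 = True XOR False = True
g4 = g3 XNOR g2 = True XNOR False = False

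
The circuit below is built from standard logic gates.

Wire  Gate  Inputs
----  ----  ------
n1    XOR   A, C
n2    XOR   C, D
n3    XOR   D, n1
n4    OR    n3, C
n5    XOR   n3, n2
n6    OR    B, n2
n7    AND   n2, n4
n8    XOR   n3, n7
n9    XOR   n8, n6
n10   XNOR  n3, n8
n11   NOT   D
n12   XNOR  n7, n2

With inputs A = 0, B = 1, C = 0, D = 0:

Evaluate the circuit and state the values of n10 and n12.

n10 = 1, n12 = 1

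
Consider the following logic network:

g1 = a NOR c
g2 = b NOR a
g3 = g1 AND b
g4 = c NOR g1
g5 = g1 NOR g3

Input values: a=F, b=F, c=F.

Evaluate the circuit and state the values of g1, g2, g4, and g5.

g1 = a NOR c = F NOR F = T
g2 = b NOR a = F NOR F = T
g3 = g1 AND b = T AND F = F
g4 = c NOR g1 = F NOR T = F
g5 = g1 NOR g3 = T NOR F = F

g1 = T; g2 = T; g4 = F; g5 = F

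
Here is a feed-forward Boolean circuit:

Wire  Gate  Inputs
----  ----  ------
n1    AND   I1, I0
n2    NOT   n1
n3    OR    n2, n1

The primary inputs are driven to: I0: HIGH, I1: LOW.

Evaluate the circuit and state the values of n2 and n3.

n2 = HIGH, n3 = HIGH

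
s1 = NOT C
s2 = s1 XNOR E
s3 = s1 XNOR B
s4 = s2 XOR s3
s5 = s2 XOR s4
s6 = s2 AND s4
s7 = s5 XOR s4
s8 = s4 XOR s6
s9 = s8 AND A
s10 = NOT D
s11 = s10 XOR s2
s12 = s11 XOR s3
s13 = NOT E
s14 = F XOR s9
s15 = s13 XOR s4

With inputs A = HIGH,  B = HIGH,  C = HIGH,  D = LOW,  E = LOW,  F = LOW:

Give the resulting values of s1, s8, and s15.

s1 = LOW  s8 = LOW  s15 = LOW

s1 = NOT C = NOT HIGH = LOW
s2 = s1 XNOR E = LOW XNOR LOW = HIGH
s3 = s1 XNOR B = LOW XNOR HIGH = LOW
s4 = s2 XOR s3 = HIGH XOR LOW = HIGH
s6 = s2 AND s4 = HIGH AND HIGH = HIGH
s8 = s4 XOR s6 = HIGH XOR HIGH = LOW
s13 = NOT E = NOT LOW = HIGH
s15 = s13 XOR s4 = HIGH XOR HIGH = LOW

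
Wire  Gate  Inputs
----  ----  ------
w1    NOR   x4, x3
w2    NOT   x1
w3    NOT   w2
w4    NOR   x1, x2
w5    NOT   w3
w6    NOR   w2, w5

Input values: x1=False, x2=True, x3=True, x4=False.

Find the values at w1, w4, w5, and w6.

w1 = False  w4 = False  w5 = True  w6 = False

w1 = x4 NOR x3 = False NOR True = False
w2 = NOT x1 = NOT False = True
w3 = NOT w2 = NOT True = False
w4 = x1 NOR x2 = False NOR True = False
w5 = NOT w3 = NOT False = True
w6 = w2 NOR w5 = True NOR True = False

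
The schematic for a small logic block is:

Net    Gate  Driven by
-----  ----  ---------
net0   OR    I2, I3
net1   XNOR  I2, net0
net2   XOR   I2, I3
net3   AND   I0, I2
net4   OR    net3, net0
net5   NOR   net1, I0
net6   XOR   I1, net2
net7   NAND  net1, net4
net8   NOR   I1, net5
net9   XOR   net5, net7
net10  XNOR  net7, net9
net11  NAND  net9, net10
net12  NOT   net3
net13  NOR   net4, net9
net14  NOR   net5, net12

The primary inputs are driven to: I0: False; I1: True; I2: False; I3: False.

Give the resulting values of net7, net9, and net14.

net7 = True, net9 = True, net14 = False

net0 = I2 OR I3 = False OR False = False
net1 = I2 XNOR net0 = False XNOR False = True
net3 = I0 AND I2 = False AND False = False
net4 = net3 OR net0 = False OR False = False
net5 = net1 NOR I0 = True NOR False = False
net7 = net1 NAND net4 = True NAND False = True
net9 = net5 XOR net7 = False XOR True = True
net12 = NOT net3 = NOT False = True
net14 = net5 NOR net12 = False NOR True = False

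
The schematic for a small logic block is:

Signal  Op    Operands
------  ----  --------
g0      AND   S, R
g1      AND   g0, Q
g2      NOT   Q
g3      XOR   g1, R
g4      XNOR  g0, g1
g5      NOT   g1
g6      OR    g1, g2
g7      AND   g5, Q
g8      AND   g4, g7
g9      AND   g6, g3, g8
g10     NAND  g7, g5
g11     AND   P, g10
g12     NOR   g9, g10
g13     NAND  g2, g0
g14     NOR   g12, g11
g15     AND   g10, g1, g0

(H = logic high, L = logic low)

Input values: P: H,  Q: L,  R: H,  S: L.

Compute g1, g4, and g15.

g1 = L, g4 = H, g15 = L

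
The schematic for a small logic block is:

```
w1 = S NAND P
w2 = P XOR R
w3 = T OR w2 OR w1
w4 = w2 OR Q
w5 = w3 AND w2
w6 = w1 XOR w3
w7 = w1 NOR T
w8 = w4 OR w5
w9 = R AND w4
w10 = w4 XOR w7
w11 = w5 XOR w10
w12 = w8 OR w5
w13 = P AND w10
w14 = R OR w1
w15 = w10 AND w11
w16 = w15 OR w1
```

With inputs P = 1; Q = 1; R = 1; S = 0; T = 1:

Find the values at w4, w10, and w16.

w1 = S NAND P = 0 NAND 1 = 1
w2 = P XOR R = 1 XOR 1 = 0
w3 = T OR w2 OR w1 = 1 OR 0 OR 1 = 1
w4 = w2 OR Q = 0 OR 1 = 1
w5 = w3 AND w2 = 1 AND 0 = 0
w7 = w1 NOR T = 1 NOR 1 = 0
w10 = w4 XOR w7 = 1 XOR 0 = 1
w11 = w5 XOR w10 = 0 XOR 1 = 1
w15 = w10 AND w11 = 1 AND 1 = 1
w16 = w15 OR w1 = 1 OR 1 = 1

w4 = 1, w10 = 1, w16 = 1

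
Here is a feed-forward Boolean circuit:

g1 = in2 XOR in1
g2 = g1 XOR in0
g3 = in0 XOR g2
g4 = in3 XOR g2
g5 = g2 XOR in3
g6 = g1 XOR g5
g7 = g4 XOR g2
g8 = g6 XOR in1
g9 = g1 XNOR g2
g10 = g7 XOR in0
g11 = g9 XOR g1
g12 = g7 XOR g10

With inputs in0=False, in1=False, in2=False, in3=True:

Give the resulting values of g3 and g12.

g1 = in2 XOR in1 = False XOR False = False
g2 = g1 XOR in0 = False XOR False = False
g3 = in0 XOR g2 = False XOR False = False
g4 = in3 XOR g2 = True XOR False = True
g7 = g4 XOR g2 = True XOR False = True
g10 = g7 XOR in0 = True XOR False = True
g12 = g7 XOR g10 = True XOR True = False

g3 = False; g12 = False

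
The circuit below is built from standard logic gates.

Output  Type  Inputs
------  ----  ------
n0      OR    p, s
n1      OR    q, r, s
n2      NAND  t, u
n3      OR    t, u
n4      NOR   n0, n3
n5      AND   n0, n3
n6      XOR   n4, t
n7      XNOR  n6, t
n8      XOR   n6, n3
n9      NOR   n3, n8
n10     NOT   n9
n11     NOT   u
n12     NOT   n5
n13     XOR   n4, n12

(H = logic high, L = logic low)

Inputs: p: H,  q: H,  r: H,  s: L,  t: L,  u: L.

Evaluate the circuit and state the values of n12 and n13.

n12 = H, n13 = H

n0 = p OR s = H OR L = H
n3 = t OR u = L OR L = L
n4 = n0 NOR n3 = H NOR L = L
n5 = n0 AND n3 = H AND L = L
n12 = NOT n5 = NOT L = H
n13 = n4 XOR n12 = L XOR H = H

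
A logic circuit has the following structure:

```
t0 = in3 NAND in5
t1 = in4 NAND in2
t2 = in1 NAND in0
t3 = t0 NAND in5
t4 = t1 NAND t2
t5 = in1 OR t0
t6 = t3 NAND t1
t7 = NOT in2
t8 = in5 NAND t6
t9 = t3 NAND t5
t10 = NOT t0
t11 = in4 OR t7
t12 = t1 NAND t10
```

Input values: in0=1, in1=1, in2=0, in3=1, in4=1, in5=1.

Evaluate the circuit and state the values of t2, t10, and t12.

t0 = in3 NAND in5 = 1 NAND 1 = 0
t1 = in4 NAND in2 = 1 NAND 0 = 1
t2 = in1 NAND in0 = 1 NAND 1 = 0
t10 = NOT t0 = NOT 0 = 1
t12 = t1 NAND t10 = 1 NAND 1 = 0

t2 = 0  t10 = 1  t12 = 0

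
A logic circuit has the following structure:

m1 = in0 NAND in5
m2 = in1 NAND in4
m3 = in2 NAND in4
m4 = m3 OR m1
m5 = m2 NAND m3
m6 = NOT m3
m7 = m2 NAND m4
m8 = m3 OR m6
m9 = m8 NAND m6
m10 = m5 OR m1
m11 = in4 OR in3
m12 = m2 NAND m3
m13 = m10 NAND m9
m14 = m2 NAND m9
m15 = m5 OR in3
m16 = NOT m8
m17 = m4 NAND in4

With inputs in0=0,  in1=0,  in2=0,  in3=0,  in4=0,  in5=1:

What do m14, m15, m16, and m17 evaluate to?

m1 = in0 NAND in5 = 0 NAND 1 = 1
m2 = in1 NAND in4 = 0 NAND 0 = 1
m3 = in2 NAND in4 = 0 NAND 0 = 1
m4 = m3 OR m1 = 1 OR 1 = 1
m5 = m2 NAND m3 = 1 NAND 1 = 0
m6 = NOT m3 = NOT 1 = 0
m8 = m3 OR m6 = 1 OR 0 = 1
m9 = m8 NAND m6 = 1 NAND 0 = 1
m14 = m2 NAND m9 = 1 NAND 1 = 0
m15 = m5 OR in3 = 0 OR 0 = 0
m16 = NOT m8 = NOT 1 = 0
m17 = m4 NAND in4 = 1 NAND 0 = 1

m14 = 0, m15 = 0, m16 = 0, m17 = 1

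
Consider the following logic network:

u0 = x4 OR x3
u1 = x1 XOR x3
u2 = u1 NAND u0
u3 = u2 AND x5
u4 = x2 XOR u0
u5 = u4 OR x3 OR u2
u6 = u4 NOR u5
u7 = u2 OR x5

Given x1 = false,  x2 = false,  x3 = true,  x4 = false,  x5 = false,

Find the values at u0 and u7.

u0 = true, u7 = false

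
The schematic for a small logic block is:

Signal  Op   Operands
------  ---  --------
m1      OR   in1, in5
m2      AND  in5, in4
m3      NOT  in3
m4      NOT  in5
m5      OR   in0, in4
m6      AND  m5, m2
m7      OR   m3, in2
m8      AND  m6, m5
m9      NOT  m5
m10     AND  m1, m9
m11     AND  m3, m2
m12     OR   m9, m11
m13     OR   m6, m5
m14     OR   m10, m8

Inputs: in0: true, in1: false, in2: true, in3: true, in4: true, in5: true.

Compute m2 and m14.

m2 = true, m14 = true

m1 = in1 OR in5 = false OR true = true
m2 = in5 AND in4 = true AND true = true
m5 = in0 OR in4 = true OR true = true
m6 = m5 AND m2 = true AND true = true
m8 = m6 AND m5 = true AND true = true
m9 = NOT m5 = NOT true = false
m10 = m1 AND m9 = true AND false = false
m14 = m10 OR m8 = false OR true = true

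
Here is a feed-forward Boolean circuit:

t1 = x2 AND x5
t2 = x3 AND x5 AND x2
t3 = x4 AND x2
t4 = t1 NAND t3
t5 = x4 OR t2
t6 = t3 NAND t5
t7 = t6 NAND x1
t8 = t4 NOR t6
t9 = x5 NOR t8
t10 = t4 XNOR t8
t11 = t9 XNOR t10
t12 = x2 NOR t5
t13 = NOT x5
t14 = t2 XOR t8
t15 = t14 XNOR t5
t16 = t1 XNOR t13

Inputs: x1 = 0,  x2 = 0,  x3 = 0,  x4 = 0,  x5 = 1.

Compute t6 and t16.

t1 = x2 AND x5 = 0 AND 1 = 0
t2 = x3 AND x5 AND x2 = 0 AND 1 AND 0 = 0
t3 = x4 AND x2 = 0 AND 0 = 0
t5 = x4 OR t2 = 0 OR 0 = 0
t6 = t3 NAND t5 = 0 NAND 0 = 1
t13 = NOT x5 = NOT 1 = 0
t16 = t1 XNOR t13 = 0 XNOR 0 = 1

t6 = 1, t16 = 1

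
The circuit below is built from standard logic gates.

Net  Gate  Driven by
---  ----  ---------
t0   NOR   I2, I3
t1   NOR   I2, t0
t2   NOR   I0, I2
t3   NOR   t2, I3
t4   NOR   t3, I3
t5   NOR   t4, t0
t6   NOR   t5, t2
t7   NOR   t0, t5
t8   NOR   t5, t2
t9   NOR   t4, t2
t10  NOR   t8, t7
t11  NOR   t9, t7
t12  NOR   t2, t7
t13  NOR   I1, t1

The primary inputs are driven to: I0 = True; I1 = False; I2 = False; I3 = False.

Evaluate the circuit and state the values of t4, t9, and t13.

t4 = False; t9 = True; t13 = True

t0 = I2 NOR I3 = False NOR False = True
t1 = I2 NOR t0 = False NOR True = False
t2 = I0 NOR I2 = True NOR False = False
t3 = t2 NOR I3 = False NOR False = True
t4 = t3 NOR I3 = True NOR False = False
t9 = t4 NOR t2 = False NOR False = True
t13 = I1 NOR t1 = False NOR False = True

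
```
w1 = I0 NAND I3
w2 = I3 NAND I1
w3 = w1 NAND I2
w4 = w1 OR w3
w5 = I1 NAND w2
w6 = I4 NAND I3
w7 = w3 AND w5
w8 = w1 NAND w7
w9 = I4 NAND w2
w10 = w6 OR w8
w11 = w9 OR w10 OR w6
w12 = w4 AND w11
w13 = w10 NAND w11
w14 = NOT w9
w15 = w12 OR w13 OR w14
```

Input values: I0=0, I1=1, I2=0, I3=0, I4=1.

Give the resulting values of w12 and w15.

w1 = I0 NAND I3 = 0 NAND 0 = 1
w2 = I3 NAND I1 = 0 NAND 1 = 1
w3 = w1 NAND I2 = 1 NAND 0 = 1
w4 = w1 OR w3 = 1 OR 1 = 1
w5 = I1 NAND w2 = 1 NAND 1 = 0
w6 = I4 NAND I3 = 1 NAND 0 = 1
w7 = w3 AND w5 = 1 AND 0 = 0
w8 = w1 NAND w7 = 1 NAND 0 = 1
w9 = I4 NAND w2 = 1 NAND 1 = 0
w10 = w6 OR w8 = 1 OR 1 = 1
w11 = w9 OR w10 OR w6 = 0 OR 1 OR 1 = 1
w12 = w4 AND w11 = 1 AND 1 = 1
w13 = w10 NAND w11 = 1 NAND 1 = 0
w14 = NOT w9 = NOT 0 = 1
w15 = w12 OR w13 OR w14 = 1 OR 0 OR 1 = 1

w12 = 1, w15 = 1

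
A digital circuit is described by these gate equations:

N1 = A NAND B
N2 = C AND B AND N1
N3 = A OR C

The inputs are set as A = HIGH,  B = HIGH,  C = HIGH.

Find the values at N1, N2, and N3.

N1 = LOW, N2 = LOW, N3 = HIGH

N1 = A NAND B = HIGH NAND HIGH = LOW
N2 = C AND B AND N1 = HIGH AND HIGH AND LOW = LOW
N3 = A OR C = HIGH OR HIGH = HIGH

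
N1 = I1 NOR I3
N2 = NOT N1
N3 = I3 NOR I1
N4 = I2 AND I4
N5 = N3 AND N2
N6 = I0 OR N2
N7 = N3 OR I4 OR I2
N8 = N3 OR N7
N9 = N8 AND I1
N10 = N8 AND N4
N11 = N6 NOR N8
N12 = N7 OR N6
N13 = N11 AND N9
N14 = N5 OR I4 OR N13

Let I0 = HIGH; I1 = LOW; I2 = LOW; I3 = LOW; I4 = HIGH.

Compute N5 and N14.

N1 = I1 NOR I3 = LOW NOR LOW = HIGH
N2 = NOT N1 = NOT HIGH = LOW
N3 = I3 NOR I1 = LOW NOR LOW = HIGH
N5 = N3 AND N2 = HIGH AND LOW = LOW
N6 = I0 OR N2 = HIGH OR LOW = HIGH
N7 = N3 OR I4 OR I2 = HIGH OR HIGH OR LOW = HIGH
N8 = N3 OR N7 = HIGH OR HIGH = HIGH
N9 = N8 AND I1 = HIGH AND LOW = LOW
N11 = N6 NOR N8 = HIGH NOR HIGH = LOW
N13 = N11 AND N9 = LOW AND LOW = LOW
N14 = N5 OR I4 OR N13 = LOW OR HIGH OR LOW = HIGH

N5 = LOW  N14 = HIGH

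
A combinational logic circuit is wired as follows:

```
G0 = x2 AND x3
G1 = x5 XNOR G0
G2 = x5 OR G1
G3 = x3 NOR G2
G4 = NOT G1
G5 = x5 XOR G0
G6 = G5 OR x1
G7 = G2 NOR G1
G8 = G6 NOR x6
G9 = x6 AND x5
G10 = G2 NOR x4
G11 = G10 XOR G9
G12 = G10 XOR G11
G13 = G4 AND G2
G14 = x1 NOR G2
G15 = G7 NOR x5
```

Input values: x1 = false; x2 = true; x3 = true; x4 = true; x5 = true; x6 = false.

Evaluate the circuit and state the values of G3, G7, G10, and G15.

G3 = false, G7 = false, G10 = false, G15 = false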